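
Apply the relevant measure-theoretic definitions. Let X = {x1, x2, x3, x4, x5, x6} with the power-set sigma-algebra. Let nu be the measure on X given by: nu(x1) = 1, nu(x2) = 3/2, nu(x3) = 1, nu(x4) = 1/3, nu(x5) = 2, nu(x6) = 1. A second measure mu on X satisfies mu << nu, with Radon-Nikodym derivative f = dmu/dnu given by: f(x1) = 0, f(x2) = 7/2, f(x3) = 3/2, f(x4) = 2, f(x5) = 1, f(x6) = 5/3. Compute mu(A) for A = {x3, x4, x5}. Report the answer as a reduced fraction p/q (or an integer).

By the defining property of the Radon-Nikodym derivative, for every measurable set A,
  mu(A) = integral_A f dnu.
Since nu is a discrete measure concentrated on the atoms of X, the integral over A reduces to the sum
  mu(A) = sum_{x in A} f(x) * nu({x}).
Computing each term:
  x3: f(x3) * nu(x3) = 3/2 * 1 = 3/2.
  x4: f(x4) * nu(x4) = 2 * 1/3 = 2/3.
  x5: f(x5) * nu(x5) = 1 * 2 = 2.
Summing: mu(A) = 3/2 + 2/3 + 2 = 25/6.

25/6


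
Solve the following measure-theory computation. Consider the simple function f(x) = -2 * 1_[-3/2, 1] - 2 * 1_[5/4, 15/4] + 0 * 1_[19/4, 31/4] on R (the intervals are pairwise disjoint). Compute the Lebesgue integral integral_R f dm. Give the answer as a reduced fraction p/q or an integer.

For a simple function f = sum_i c_i * 1_{A_i} with disjoint A_i,
  integral f dm = sum_i c_i * m(A_i).
Lengths of the A_i:
  m(A_1) = 1 - (-3/2) = 5/2.
  m(A_2) = 15/4 - 5/4 = 5/2.
  m(A_3) = 31/4 - 19/4 = 3.
Contributions c_i * m(A_i):
  (-2) * (5/2) = -5.
  (-2) * (5/2) = -5.
  (0) * (3) = 0.
Total: -5 - 5 + 0 = -10.

-10


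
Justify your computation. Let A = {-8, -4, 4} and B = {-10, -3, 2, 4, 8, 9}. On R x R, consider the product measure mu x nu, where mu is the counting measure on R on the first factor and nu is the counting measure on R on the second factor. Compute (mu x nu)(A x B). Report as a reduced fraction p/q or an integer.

For a measurable rectangle A x B, the product measure satisfies
  (mu x nu)(A x B) = mu(A) * nu(B).
  mu(A) = 3.
  nu(B) = 6.
  (mu x nu)(A x B) = 3 * 6 = 18.

18


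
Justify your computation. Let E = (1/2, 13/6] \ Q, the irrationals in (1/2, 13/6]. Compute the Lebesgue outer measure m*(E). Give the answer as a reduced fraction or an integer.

The interval I = (1/2, 13/6] has m(I) = 13/6 - 1/2 = 5/3 (endpoints are measure-zero, so open/closed/half-open agree). Write I = (I cap Q) u (I \ Q). The rationals in I are countable, so m*(I cap Q) = 0 (cover each rational by intervals whose total length is arbitrarily small). By countable subadditivity m*(I) <= m*(I cap Q) + m*(I \ Q), hence m*(I \ Q) >= m(I) = 5/3. The reverse inequality m*(I \ Q) <= m*(I) = 5/3 is trivial since (I \ Q) is a subset of I. Therefore m*(I \ Q) = 5/3.

5/3


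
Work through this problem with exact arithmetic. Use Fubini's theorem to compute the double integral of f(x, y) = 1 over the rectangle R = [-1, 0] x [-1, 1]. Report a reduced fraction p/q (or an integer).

f(x, y) is a tensor product of a function of x and a function of y, and both factors are bounded continuous (hence Lebesgue integrable) on the rectangle, so Fubini's theorem applies:
  integral_R f d(m x m) = (integral_a1^b1 1 dx) * (integral_a2^b2 1 dy).
Inner integral in x: integral_{-1}^{0} 1 dx = (0^1 - (-1)^1)/1
  = 1.
Inner integral in y: integral_{-1}^{1} 1 dy = (1^1 - (-1)^1)/1
  = 2.
Product: (1) * (2) = 2.

2


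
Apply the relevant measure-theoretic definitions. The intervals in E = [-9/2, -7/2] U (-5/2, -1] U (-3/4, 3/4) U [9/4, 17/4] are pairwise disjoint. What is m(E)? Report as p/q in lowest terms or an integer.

For pairwise disjoint intervals, m(union_i I_i) = sum_i m(I_i),
and m is invariant under swapping open/closed endpoints (single points have measure 0).
So m(E) = sum_i (b_i - a_i).
  I_1 has length -7/2 - (-9/2) = 1.
  I_2 has length -1 - (-5/2) = 3/2.
  I_3 has length 3/4 - (-3/4) = 3/2.
  I_4 has length 17/4 - 9/4 = 2.
Summing:
  m(E) = 1 + 3/2 + 3/2 + 2 = 6.

6


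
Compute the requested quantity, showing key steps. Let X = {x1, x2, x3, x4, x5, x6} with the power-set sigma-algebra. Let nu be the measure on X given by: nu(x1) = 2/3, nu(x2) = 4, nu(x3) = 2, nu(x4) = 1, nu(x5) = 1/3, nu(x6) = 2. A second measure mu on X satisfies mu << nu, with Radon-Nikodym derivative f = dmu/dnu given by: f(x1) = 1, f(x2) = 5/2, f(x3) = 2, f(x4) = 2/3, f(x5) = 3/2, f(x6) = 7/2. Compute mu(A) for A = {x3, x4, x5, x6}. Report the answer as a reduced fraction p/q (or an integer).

By the defining property of the Radon-Nikodym derivative, for every measurable set A,
  mu(A) = integral_A f dnu.
Since nu is a discrete measure concentrated on the atoms of X, the integral over A reduces to the sum
  mu(A) = sum_{x in A} f(x) * nu({x}).
Computing each term:
  x3: f(x3) * nu(x3) = 2 * 2 = 4.
  x4: f(x4) * nu(x4) = 2/3 * 1 = 2/3.
  x5: f(x5) * nu(x5) = 3/2 * 1/3 = 1/2.
  x6: f(x6) * nu(x6) = 7/2 * 2 = 7.
Summing: mu(A) = 4 + 2/3 + 1/2 + 7 = 73/6.

73/6


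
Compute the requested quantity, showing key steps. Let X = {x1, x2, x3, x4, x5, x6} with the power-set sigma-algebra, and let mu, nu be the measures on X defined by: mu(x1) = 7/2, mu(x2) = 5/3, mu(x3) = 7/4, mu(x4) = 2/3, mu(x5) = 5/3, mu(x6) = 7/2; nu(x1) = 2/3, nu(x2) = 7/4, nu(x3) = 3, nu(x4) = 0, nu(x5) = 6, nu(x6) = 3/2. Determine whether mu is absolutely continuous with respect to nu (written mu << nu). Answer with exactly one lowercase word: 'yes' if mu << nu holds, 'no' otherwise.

mu << nu means: every nu-null measurable set is also mu-null; equivalently, for every atom x, if nu({x}) = 0 then mu({x}) = 0.
Checking each atom:
  x1: nu = 2/3 > 0 -> no constraint.
  x2: nu = 7/4 > 0 -> no constraint.
  x3: nu = 3 > 0 -> no constraint.
  x4: nu = 0, mu = 2/3 > 0 -> violates mu << nu.
  x5: nu = 6 > 0 -> no constraint.
  x6: nu = 3/2 > 0 -> no constraint.
The atom(s) x4 violate the condition (nu = 0 but mu > 0). Therefore mu is NOT absolutely continuous w.r.t. nu.

no


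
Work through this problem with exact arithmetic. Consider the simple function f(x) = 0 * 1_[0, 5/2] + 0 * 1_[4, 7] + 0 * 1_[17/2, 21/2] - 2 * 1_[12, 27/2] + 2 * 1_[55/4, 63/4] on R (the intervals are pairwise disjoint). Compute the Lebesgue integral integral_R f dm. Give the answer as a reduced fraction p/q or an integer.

For a simple function f = sum_i c_i * 1_{A_i} with disjoint A_i,
  integral f dm = sum_i c_i * m(A_i).
Lengths of the A_i:
  m(A_1) = 5/2 - 0 = 5/2.
  m(A_2) = 7 - 4 = 3.
  m(A_3) = 21/2 - 17/2 = 2.
  m(A_4) = 27/2 - 12 = 3/2.
  m(A_5) = 63/4 - 55/4 = 2.
Contributions c_i * m(A_i):
  (0) * (5/2) = 0.
  (0) * (3) = 0.
  (0) * (2) = 0.
  (-2) * (3/2) = -3.
  (2) * (2) = 4.
Total: 0 + 0 + 0 - 3 + 4 = 1.

1


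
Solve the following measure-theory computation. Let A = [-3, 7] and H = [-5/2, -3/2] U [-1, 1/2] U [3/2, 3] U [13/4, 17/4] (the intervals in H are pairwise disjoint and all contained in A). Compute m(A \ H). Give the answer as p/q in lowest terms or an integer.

The ambient interval has length m(A) = 7 - (-3) = 10.
Since the holes are disjoint and sit inside A, by finite additivity
  m(H) = sum_i (b_i - a_i), and m(A \ H) = m(A) - m(H).
Computing the hole measures:
  m(H_1) = -3/2 - (-5/2) = 1.
  m(H_2) = 1/2 - (-1) = 3/2.
  m(H_3) = 3 - 3/2 = 3/2.
  m(H_4) = 17/4 - 13/4 = 1.
Summed: m(H) = 1 + 3/2 + 3/2 + 1 = 5.
So m(A \ H) = 10 - 5 = 5.

5


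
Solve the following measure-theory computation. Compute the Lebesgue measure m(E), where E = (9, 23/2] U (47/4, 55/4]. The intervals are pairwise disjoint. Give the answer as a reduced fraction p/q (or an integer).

For pairwise disjoint intervals, m(union_i I_i) = sum_i m(I_i),
and m is invariant under swapping open/closed endpoints (single points have measure 0).
So m(E) = sum_i (b_i - a_i).
  I_1 has length 23/2 - 9 = 5/2.
  I_2 has length 55/4 - 47/4 = 2.
Summing:
  m(E) = 5/2 + 2 = 9/2.

9/2


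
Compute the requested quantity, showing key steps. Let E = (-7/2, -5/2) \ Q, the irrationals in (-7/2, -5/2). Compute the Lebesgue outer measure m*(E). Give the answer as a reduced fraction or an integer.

The interval I = (-7/2, -5/2) has m(I) = -5/2 - (-7/2) = 1 (endpoints are measure-zero, so open/closed/half-open agree). Write I = (I cap Q) u (I \ Q). The rationals in I are countable, so m*(I cap Q) = 0 (cover each rational by intervals whose total length is arbitrarily small). By countable subadditivity m*(I) <= m*(I cap Q) + m*(I \ Q), hence m*(I \ Q) >= m(I) = 1. The reverse inequality m*(I \ Q) <= m*(I) = 1 is trivial since (I \ Q) is a subset of I. Therefore m*(I \ Q) = 1.

1


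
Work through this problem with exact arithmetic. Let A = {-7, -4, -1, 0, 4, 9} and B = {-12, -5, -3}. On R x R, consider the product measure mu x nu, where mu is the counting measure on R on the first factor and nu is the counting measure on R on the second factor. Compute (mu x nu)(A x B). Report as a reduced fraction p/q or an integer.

For a measurable rectangle A x B, the product measure satisfies
  (mu x nu)(A x B) = mu(A) * nu(B).
  mu(A) = 6.
  nu(B) = 3.
  (mu x nu)(A x B) = 6 * 3 = 18.

18


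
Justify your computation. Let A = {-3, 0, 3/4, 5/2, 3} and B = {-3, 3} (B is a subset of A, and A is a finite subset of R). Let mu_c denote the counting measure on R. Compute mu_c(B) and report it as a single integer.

Counting measure assigns mu_c(E) = |E| (number of elements) when E is finite.
B has 2 element(s), so mu_c(B) = 2.

2


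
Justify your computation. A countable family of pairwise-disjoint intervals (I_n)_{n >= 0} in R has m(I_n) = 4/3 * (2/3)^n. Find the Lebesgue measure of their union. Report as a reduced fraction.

By countable additivity of the Lebesgue measure on pairwise disjoint measurable sets,
  m(union_{n >= 0} I_n) = sum_{n >= 0} m(I_n) = sum_{n >= 0} a * r^n,
  with a = 4/3 and r = 2/3.
Since 0 < r = 2/3 < 1, the geometric series converges:
  sum_{n >= 0} a * r^n = a / (1 - r).
  = 4/3 / (1 - 2/3)
  = 4/3 / (1/3)
  = 4.

4


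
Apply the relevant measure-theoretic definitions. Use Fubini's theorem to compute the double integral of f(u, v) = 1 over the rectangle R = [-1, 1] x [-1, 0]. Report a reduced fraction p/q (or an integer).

f(u, v) is a tensor product of a function of u and a function of v, and both factors are bounded continuous (hence Lebesgue integrable) on the rectangle, so Fubini's theorem applies:
  integral_R f d(m x m) = (integral_a1^b1 1 du) * (integral_a2^b2 1 dv).
Inner integral in u: integral_{-1}^{1} 1 du = (1^1 - (-1)^1)/1
  = 2.
Inner integral in v: integral_{-1}^{0} 1 dv = (0^1 - (-1)^1)/1
  = 1.
Product: (2) * (1) = 2.

2


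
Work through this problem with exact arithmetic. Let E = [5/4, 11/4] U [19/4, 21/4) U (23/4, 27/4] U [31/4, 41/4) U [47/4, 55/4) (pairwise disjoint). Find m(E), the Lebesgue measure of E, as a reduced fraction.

For pairwise disjoint intervals, m(union_i I_i) = sum_i m(I_i),
and m is invariant under swapping open/closed endpoints (single points have measure 0).
So m(E) = sum_i (b_i - a_i).
  I_1 has length 11/4 - 5/4 = 3/2.
  I_2 has length 21/4 - 19/4 = 1/2.
  I_3 has length 27/4 - 23/4 = 1.
  I_4 has length 41/4 - 31/4 = 5/2.
  I_5 has length 55/4 - 47/4 = 2.
Summing:
  m(E) = 3/2 + 1/2 + 1 + 5/2 + 2 = 15/2.

15/2


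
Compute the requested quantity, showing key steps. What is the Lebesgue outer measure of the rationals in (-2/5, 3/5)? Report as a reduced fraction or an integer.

The set Q cap (-2/5, 3/5) is countable (a subset of the countable set Q). Lebesgue outer measure of any countable set is 0: each singleton {q} has m*({q}) = 0, and by countable subadditivity m*(union_k {q_k}) <= sum_k m*({q_k}) = sum_k 0 = 0. The reverse inequality m*(E) >= 0 is automatic. So m*(Q cap (-2/5, 3/5)) = 0.

0


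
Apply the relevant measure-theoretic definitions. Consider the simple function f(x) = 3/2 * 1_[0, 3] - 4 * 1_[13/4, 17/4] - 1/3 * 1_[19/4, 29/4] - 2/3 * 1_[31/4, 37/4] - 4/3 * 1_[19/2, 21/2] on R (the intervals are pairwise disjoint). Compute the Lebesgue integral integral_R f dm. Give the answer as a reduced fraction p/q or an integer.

For a simple function f = sum_i c_i * 1_{A_i} with disjoint A_i,
  integral f dm = sum_i c_i * m(A_i).
Lengths of the A_i:
  m(A_1) = 3 - 0 = 3.
  m(A_2) = 17/4 - 13/4 = 1.
  m(A_3) = 29/4 - 19/4 = 5/2.
  m(A_4) = 37/4 - 31/4 = 3/2.
  m(A_5) = 21/2 - 19/2 = 1.
Contributions c_i * m(A_i):
  (3/2) * (3) = 9/2.
  (-4) * (1) = -4.
  (-1/3) * (5/2) = -5/6.
  (-2/3) * (3/2) = -1.
  (-4/3) * (1) = -4/3.
Total: 9/2 - 4 - 5/6 - 1 - 4/3 = -8/3.

-8/3


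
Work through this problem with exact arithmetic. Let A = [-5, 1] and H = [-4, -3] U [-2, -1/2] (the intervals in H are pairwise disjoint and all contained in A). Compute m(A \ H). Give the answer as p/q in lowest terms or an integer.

The ambient interval has length m(A) = 1 - (-5) = 6.
Since the holes are disjoint and sit inside A, by finite additivity
  m(H) = sum_i (b_i - a_i), and m(A \ H) = m(A) - m(H).
Computing the hole measures:
  m(H_1) = -3 - (-4) = 1.
  m(H_2) = -1/2 - (-2) = 3/2.
Summed: m(H) = 1 + 3/2 = 5/2.
So m(A \ H) = 6 - 5/2 = 7/2.

7/2


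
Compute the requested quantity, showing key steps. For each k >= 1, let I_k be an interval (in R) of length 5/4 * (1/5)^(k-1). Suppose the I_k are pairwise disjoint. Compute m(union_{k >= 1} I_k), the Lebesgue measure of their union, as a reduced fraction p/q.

By countable additivity of the Lebesgue measure on pairwise disjoint measurable sets,
  m(union_{k >= 1} I_k) = sum_{k >= 1} m(I_k) = sum_{k >= 1} a * r^(k-1),
  with a = 5/4 and r = 1/5.
Since 0 < r = 1/5 < 1, the geometric series converges:
  sum_{k >= 1} a * r^(k-1) = a / (1 - r).
  = 5/4 / (1 - 1/5)
  = 5/4 / (4/5)
  = 25/16.

25/16


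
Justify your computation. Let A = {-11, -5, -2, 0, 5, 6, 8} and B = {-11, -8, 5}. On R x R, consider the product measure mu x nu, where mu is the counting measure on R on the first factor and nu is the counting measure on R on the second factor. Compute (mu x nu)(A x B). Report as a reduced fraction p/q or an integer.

For a measurable rectangle A x B, the product measure satisfies
  (mu x nu)(A x B) = mu(A) * nu(B).
  mu(A) = 7.
  nu(B) = 3.
  (mu x nu)(A x B) = 7 * 3 = 21.

21


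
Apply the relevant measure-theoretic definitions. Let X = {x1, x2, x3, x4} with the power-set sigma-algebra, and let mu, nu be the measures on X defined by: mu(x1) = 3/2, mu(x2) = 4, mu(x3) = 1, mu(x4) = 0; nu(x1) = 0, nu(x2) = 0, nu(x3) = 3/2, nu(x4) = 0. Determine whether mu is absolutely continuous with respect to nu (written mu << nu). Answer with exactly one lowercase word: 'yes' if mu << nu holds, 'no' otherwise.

mu << nu means: every nu-null measurable set is also mu-null; equivalently, for every atom x, if nu({x}) = 0 then mu({x}) = 0.
Checking each atom:
  x1: nu = 0, mu = 3/2 > 0 -> violates mu << nu.
  x2: nu = 0, mu = 4 > 0 -> violates mu << nu.
  x3: nu = 3/2 > 0 -> no constraint.
  x4: nu = 0, mu = 0 -> consistent with mu << nu.
The atom(s) x1, x2 violate the condition (nu = 0 but mu > 0). Therefore mu is NOT absolutely continuous w.r.t. nu.

no


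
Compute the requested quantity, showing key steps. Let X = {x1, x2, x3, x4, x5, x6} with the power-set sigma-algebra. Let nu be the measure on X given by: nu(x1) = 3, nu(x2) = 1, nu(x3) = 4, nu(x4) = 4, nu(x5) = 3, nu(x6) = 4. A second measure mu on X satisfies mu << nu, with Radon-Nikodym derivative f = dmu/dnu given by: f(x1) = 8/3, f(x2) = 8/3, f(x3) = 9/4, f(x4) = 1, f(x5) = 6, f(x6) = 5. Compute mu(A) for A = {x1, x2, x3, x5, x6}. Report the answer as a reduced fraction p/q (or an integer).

By the defining property of the Radon-Nikodym derivative, for every measurable set A,
  mu(A) = integral_A f dnu.
Since nu is a discrete measure concentrated on the atoms of X, the integral over A reduces to the sum
  mu(A) = sum_{x in A} f(x) * nu({x}).
Computing each term:
  x1: f(x1) * nu(x1) = 8/3 * 3 = 8.
  x2: f(x2) * nu(x2) = 8/3 * 1 = 8/3.
  x3: f(x3) * nu(x3) = 9/4 * 4 = 9.
  x5: f(x5) * nu(x5) = 6 * 3 = 18.
  x6: f(x6) * nu(x6) = 5 * 4 = 20.
Summing: mu(A) = 8 + 8/3 + 9 + 18 + 20 = 173/3.

173/3


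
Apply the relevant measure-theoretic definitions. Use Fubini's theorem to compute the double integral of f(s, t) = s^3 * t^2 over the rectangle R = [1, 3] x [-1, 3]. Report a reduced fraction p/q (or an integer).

f(s, t) is a tensor product of a function of s and a function of t, and both factors are bounded continuous (hence Lebesgue integrable) on the rectangle, so Fubini's theorem applies:
  integral_R f d(m x m) = (integral_a1^b1 s^3 ds) * (integral_a2^b2 t^2 dt).
Inner integral in s: integral_{1}^{3} s^3 ds = (3^4 - 1^4)/4
  = 20.
Inner integral in t: integral_{-1}^{3} t^2 dt = (3^3 - (-1)^3)/3
  = 28/3.
Product: (20) * (28/3) = 560/3.

560/3


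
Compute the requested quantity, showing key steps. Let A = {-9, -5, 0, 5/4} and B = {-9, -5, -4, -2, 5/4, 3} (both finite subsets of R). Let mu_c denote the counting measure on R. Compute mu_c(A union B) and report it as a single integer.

Counting measure on a finite set equals cardinality. By inclusion-exclusion, |A union B| = |A| + |B| - |A cap B|.
|A| = 4, |B| = 6, |A cap B| = 3.
So mu_c(A union B) = 4 + 6 - 3 = 7.

7


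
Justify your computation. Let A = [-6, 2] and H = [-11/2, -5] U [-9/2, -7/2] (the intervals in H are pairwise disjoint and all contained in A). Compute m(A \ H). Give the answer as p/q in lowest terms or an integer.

The ambient interval has length m(A) = 2 - (-6) = 8.
Since the holes are disjoint and sit inside A, by finite additivity
  m(H) = sum_i (b_i - a_i), and m(A \ H) = m(A) - m(H).
Computing the hole measures:
  m(H_1) = -5 - (-11/2) = 1/2.
  m(H_2) = -7/2 - (-9/2) = 1.
Summed: m(H) = 1/2 + 1 = 3/2.
So m(A \ H) = 8 - 3/2 = 13/2.

13/2


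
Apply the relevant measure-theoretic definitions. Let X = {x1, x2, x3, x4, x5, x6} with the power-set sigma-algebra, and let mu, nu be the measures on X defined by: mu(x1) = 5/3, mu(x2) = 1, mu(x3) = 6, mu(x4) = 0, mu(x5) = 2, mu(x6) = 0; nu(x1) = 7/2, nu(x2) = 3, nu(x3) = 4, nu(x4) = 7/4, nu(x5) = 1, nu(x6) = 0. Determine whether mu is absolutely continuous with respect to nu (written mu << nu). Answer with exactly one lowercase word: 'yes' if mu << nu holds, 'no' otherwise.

mu << nu means: every nu-null measurable set is also mu-null; equivalently, for every atom x, if nu({x}) = 0 then mu({x}) = 0.
Checking each atom:
  x1: nu = 7/2 > 0 -> no constraint.
  x2: nu = 3 > 0 -> no constraint.
  x3: nu = 4 > 0 -> no constraint.
  x4: nu = 7/4 > 0 -> no constraint.
  x5: nu = 1 > 0 -> no constraint.
  x6: nu = 0, mu = 0 -> consistent with mu << nu.
No atom violates the condition. Therefore mu << nu.

yes


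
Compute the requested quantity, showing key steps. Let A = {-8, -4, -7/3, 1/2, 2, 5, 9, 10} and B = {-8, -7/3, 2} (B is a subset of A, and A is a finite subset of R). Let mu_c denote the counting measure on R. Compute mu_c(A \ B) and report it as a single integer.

Counting measure assigns mu_c(E) = |E| (number of elements) when E is finite. For B subset A, A \ B is the set of elements of A not in B, so |A \ B| = |A| - |B|.
|A| = 8, |B| = 3, so mu_c(A \ B) = 8 - 3 = 5.

5


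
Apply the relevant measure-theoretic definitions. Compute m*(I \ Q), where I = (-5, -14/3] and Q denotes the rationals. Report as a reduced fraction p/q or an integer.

The interval I = (-5, -14/3] has m(I) = -14/3 - (-5) = 1/3 (endpoints are measure-zero, so open/closed/half-open agree). Write I = (I cap Q) u (I \ Q). The rationals in I are countable, so m*(I cap Q) = 0 (cover each rational by intervals whose total length is arbitrarily small). By countable subadditivity m*(I) <= m*(I cap Q) + m*(I \ Q), hence m*(I \ Q) >= m(I) = 1/3. The reverse inequality m*(I \ Q) <= m*(I) = 1/3 is trivial since (I \ Q) is a subset of I. Therefore m*(I \ Q) = 1/3.

1/3


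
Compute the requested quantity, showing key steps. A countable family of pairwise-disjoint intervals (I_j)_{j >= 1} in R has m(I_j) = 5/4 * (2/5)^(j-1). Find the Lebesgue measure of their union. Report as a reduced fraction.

By countable additivity of the Lebesgue measure on pairwise disjoint measurable sets,
  m(union_{j >= 1} I_j) = sum_{j >= 1} m(I_j) = sum_{j >= 1} a * r^(j-1),
  with a = 5/4 and r = 2/5.
Since 0 < r = 2/5 < 1, the geometric series converges:
  sum_{j >= 1} a * r^(j-1) = a / (1 - r).
  = 5/4 / (1 - 2/5)
  = 5/4 / (3/5)
  = 25/12.

25/12


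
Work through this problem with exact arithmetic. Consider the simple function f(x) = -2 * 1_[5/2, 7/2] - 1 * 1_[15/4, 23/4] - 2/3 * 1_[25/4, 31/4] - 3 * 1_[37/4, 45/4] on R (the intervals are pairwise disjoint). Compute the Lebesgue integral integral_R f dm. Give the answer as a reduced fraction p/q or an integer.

For a simple function f = sum_i c_i * 1_{A_i} with disjoint A_i,
  integral f dm = sum_i c_i * m(A_i).
Lengths of the A_i:
  m(A_1) = 7/2 - 5/2 = 1.
  m(A_2) = 23/4 - 15/4 = 2.
  m(A_3) = 31/4 - 25/4 = 3/2.
  m(A_4) = 45/4 - 37/4 = 2.
Contributions c_i * m(A_i):
  (-2) * (1) = -2.
  (-1) * (2) = -2.
  (-2/3) * (3/2) = -1.
  (-3) * (2) = -6.
Total: -2 - 2 - 1 - 6 = -11.

-11


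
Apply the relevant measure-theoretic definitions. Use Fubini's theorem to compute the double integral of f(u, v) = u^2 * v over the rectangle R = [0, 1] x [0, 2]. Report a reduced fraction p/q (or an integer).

f(u, v) is a tensor product of a function of u and a function of v, and both factors are bounded continuous (hence Lebesgue integrable) on the rectangle, so Fubini's theorem applies:
  integral_R f d(m x m) = (integral_a1^b1 u^2 du) * (integral_a2^b2 v dv).
Inner integral in u: integral_{0}^{1} u^2 du = (1^3 - 0^3)/3
  = 1/3.
Inner integral in v: integral_{0}^{2} v dv = (2^2 - 0^2)/2
  = 2.
Product: (1/3) * (2) = 2/3.

2/3


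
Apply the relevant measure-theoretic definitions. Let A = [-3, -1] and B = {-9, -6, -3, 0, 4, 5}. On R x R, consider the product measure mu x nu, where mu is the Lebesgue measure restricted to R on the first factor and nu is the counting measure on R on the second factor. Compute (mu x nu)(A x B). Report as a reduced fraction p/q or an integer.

For a measurable rectangle A x B, the product measure satisfies
  (mu x nu)(A x B) = mu(A) * nu(B).
  mu(A) = 2.
  nu(B) = 6.
  (mu x nu)(A x B) = 2 * 6 = 12.

12


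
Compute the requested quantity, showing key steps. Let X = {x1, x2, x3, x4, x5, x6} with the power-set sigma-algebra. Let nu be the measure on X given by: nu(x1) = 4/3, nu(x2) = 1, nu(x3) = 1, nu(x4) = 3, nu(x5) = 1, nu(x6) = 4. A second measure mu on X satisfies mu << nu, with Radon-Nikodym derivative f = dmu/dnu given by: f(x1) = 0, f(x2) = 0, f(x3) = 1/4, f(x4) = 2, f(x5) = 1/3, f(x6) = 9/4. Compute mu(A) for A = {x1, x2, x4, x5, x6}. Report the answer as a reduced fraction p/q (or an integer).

By the defining property of the Radon-Nikodym derivative, for every measurable set A,
  mu(A) = integral_A f dnu.
Since nu is a discrete measure concentrated on the atoms of X, the integral over A reduces to the sum
  mu(A) = sum_{x in A} f(x) * nu({x}).
Computing each term:
  x1: f(x1) * nu(x1) = 0 * 4/3 = 0.
  x2: f(x2) * nu(x2) = 0 * 1 = 0.
  x4: f(x4) * nu(x4) = 2 * 3 = 6.
  x5: f(x5) * nu(x5) = 1/3 * 1 = 1/3.
  x6: f(x6) * nu(x6) = 9/4 * 4 = 9.
Summing: mu(A) = 0 + 0 + 6 + 1/3 + 9 = 46/3.

46/3


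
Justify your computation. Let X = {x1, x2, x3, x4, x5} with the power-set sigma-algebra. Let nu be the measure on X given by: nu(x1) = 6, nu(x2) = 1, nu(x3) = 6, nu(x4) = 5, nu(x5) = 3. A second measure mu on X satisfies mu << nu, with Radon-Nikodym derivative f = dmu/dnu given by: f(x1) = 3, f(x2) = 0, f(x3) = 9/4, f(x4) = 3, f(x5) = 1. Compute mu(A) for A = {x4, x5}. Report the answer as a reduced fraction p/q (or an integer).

By the defining property of the Radon-Nikodym derivative, for every measurable set A,
  mu(A) = integral_A f dnu.
Since nu is a discrete measure concentrated on the atoms of X, the integral over A reduces to the sum
  mu(A) = sum_{x in A} f(x) * nu({x}).
Computing each term:
  x4: f(x4) * nu(x4) = 3 * 5 = 15.
  x5: f(x5) * nu(x5) = 1 * 3 = 3.
Summing: mu(A) = 15 + 3 = 18.

18


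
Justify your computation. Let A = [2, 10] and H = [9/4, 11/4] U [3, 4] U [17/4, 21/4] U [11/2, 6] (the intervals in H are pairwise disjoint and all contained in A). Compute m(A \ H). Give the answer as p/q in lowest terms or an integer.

The ambient interval has length m(A) = 10 - 2 = 8.
Since the holes are disjoint and sit inside A, by finite additivity
  m(H) = sum_i (b_i - a_i), and m(A \ H) = m(A) - m(H).
Computing the hole measures:
  m(H_1) = 11/4 - 9/4 = 1/2.
  m(H_2) = 4 - 3 = 1.
  m(H_3) = 21/4 - 17/4 = 1.
  m(H_4) = 6 - 11/2 = 1/2.
Summed: m(H) = 1/2 + 1 + 1 + 1/2 = 3.
So m(A \ H) = 8 - 3 = 5.

5


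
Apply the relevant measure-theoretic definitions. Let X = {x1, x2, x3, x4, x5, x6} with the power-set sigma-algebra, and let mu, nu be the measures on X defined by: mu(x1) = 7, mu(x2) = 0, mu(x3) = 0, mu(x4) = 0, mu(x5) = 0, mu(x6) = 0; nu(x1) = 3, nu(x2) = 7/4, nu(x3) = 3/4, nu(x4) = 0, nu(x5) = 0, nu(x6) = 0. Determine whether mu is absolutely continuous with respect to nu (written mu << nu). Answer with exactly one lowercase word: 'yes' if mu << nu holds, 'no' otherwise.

mu << nu means: every nu-null measurable set is also mu-null; equivalently, for every atom x, if nu({x}) = 0 then mu({x}) = 0.
Checking each atom:
  x1: nu = 3 > 0 -> no constraint.
  x2: nu = 7/4 > 0 -> no constraint.
  x3: nu = 3/4 > 0 -> no constraint.
  x4: nu = 0, mu = 0 -> consistent with mu << nu.
  x5: nu = 0, mu = 0 -> consistent with mu << nu.
  x6: nu = 0, mu = 0 -> consistent with mu << nu.
No atom violates the condition. Therefore mu << nu.

yes


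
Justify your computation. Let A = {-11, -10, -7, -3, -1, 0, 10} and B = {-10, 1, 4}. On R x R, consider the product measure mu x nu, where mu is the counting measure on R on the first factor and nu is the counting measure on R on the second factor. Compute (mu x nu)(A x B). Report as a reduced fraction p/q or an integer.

For a measurable rectangle A x B, the product measure satisfies
  (mu x nu)(A x B) = mu(A) * nu(B).
  mu(A) = 7.
  nu(B) = 3.
  (mu x nu)(A x B) = 7 * 3 = 21.

21


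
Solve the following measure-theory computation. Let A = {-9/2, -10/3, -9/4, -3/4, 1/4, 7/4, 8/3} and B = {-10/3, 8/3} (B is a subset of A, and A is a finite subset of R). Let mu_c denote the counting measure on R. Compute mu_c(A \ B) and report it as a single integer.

Counting measure assigns mu_c(E) = |E| (number of elements) when E is finite. For B subset A, A \ B is the set of elements of A not in B, so |A \ B| = |A| - |B|.
|A| = 7, |B| = 2, so mu_c(A \ B) = 7 - 2 = 5.

5


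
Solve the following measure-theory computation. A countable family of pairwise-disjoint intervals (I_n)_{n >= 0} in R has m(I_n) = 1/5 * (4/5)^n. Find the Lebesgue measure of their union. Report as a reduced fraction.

By countable additivity of the Lebesgue measure on pairwise disjoint measurable sets,
  m(union_{n >= 0} I_n) = sum_{n >= 0} m(I_n) = sum_{n >= 0} a * r^n,
  with a = 1/5 and r = 4/5.
Since 0 < r = 4/5 < 1, the geometric series converges:
  sum_{n >= 0} a * r^n = a / (1 - r).
  = 1/5 / (1 - 4/5)
  = 1/5 / (1/5)
  = 1.

1


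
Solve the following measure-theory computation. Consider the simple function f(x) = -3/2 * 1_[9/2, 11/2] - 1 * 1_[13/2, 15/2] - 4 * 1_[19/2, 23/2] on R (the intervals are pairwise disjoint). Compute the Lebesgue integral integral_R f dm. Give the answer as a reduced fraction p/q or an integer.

For a simple function f = sum_i c_i * 1_{A_i} with disjoint A_i,
  integral f dm = sum_i c_i * m(A_i).
Lengths of the A_i:
  m(A_1) = 11/2 - 9/2 = 1.
  m(A_2) = 15/2 - 13/2 = 1.
  m(A_3) = 23/2 - 19/2 = 2.
Contributions c_i * m(A_i):
  (-3/2) * (1) = -3/2.
  (-1) * (1) = -1.
  (-4) * (2) = -8.
Total: -3/2 - 1 - 8 = -21/2.

-21/2


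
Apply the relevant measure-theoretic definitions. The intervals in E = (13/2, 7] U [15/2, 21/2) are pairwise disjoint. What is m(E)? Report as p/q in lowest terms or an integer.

For pairwise disjoint intervals, m(union_i I_i) = sum_i m(I_i),
and m is invariant under swapping open/closed endpoints (single points have measure 0).
So m(E) = sum_i (b_i - a_i).
  I_1 has length 7 - 13/2 = 1/2.
  I_2 has length 21/2 - 15/2 = 3.
Summing:
  m(E) = 1/2 + 3 = 7/2.

7/2


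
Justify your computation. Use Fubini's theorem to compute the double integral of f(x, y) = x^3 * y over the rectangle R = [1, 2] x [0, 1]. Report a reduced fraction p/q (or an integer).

f(x, y) is a tensor product of a function of x and a function of y, and both factors are bounded continuous (hence Lebesgue integrable) on the rectangle, so Fubini's theorem applies:
  integral_R f d(m x m) = (integral_a1^b1 x^3 dx) * (integral_a2^b2 y dy).
Inner integral in x: integral_{1}^{2} x^3 dx = (2^4 - 1^4)/4
  = 15/4.
Inner integral in y: integral_{0}^{1} y dy = (1^2 - 0^2)/2
  = 1/2.
Product: (15/4) * (1/2) = 15/8.

15/8


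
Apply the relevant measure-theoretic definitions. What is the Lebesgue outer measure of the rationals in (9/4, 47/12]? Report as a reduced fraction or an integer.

E = Q cap (9/4, 47/12] is a subset of Q, which is countable. Enumerate Q = {q_1, q_2, ...}; for any eps > 0, cover q_k by the open interval (q_k - eps/2^(k+1), q_k + eps/2^(k+1)), of length eps/2^k. The total cover length is sum_{k>=1} eps/2^k = eps. Hence m*(E) <= m*(Q) <= eps for every eps > 0, and since outer measure is non-negative, m*(E) = 0.

0


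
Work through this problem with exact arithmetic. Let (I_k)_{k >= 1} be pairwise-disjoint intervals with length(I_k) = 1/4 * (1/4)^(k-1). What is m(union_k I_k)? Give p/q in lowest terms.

By countable additivity of the Lebesgue measure on pairwise disjoint measurable sets,
  m(union_{k >= 1} I_k) = sum_{k >= 1} m(I_k) = sum_{k >= 1} a * r^(k-1),
  with a = 1/4 and r = 1/4.
Since 0 < r = 1/4 < 1, the geometric series converges:
  sum_{k >= 1} a * r^(k-1) = a / (1 - r).
  = 1/4 / (1 - 1/4)
  = 1/4 / (3/4)
  = 1/3.

1/3


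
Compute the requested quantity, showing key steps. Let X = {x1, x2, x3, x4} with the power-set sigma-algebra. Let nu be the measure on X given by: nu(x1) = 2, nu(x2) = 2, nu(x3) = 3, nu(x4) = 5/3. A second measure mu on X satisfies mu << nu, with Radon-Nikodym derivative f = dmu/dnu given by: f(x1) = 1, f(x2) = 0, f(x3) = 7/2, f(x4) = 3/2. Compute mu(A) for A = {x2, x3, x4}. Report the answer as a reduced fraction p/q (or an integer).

By the defining property of the Radon-Nikodym derivative, for every measurable set A,
  mu(A) = integral_A f dnu.
Since nu is a discrete measure concentrated on the atoms of X, the integral over A reduces to the sum
  mu(A) = sum_{x in A} f(x) * nu({x}).
Computing each term:
  x2: f(x2) * nu(x2) = 0 * 2 = 0.
  x3: f(x3) * nu(x3) = 7/2 * 3 = 21/2.
  x4: f(x4) * nu(x4) = 3/2 * 5/3 = 5/2.
Summing: mu(A) = 0 + 21/2 + 5/2 = 13.

13


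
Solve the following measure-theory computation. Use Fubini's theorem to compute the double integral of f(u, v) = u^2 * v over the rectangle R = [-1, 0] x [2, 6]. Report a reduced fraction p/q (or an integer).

f(u, v) is a tensor product of a function of u and a function of v, and both factors are bounded continuous (hence Lebesgue integrable) on the rectangle, so Fubini's theorem applies:
  integral_R f d(m x m) = (integral_a1^b1 u^2 du) * (integral_a2^b2 v dv).
Inner integral in u: integral_{-1}^{0} u^2 du = (0^3 - (-1)^3)/3
  = 1/3.
Inner integral in v: integral_{2}^{6} v dv = (6^2 - 2^2)/2
  = 16.
Product: (1/3) * (16) = 16/3.

16/3


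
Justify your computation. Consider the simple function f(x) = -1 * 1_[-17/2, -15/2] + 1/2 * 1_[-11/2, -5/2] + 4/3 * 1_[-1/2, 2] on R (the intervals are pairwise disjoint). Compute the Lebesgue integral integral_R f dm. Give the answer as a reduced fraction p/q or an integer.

For a simple function f = sum_i c_i * 1_{A_i} with disjoint A_i,
  integral f dm = sum_i c_i * m(A_i).
Lengths of the A_i:
  m(A_1) = -15/2 - (-17/2) = 1.
  m(A_2) = -5/2 - (-11/2) = 3.
  m(A_3) = 2 - (-1/2) = 5/2.
Contributions c_i * m(A_i):
  (-1) * (1) = -1.
  (1/2) * (3) = 3/2.
  (4/3) * (5/2) = 10/3.
Total: -1 + 3/2 + 10/3 = 23/6.

23/6


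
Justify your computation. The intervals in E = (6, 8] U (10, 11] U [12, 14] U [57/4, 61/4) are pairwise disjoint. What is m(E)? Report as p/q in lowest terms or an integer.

For pairwise disjoint intervals, m(union_i I_i) = sum_i m(I_i),
and m is invariant under swapping open/closed endpoints (single points have measure 0).
So m(E) = sum_i (b_i - a_i).
  I_1 has length 8 - 6 = 2.
  I_2 has length 11 - 10 = 1.
  I_3 has length 14 - 12 = 2.
  I_4 has length 61/4 - 57/4 = 1.
Summing:
  m(E) = 2 + 1 + 2 + 1 = 6.

6


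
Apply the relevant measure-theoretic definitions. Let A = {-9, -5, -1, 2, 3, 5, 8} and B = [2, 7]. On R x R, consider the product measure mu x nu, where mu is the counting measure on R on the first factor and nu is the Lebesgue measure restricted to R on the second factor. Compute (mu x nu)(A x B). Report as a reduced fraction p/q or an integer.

For a measurable rectangle A x B, the product measure satisfies
  (mu x nu)(A x B) = mu(A) * nu(B).
  mu(A) = 7.
  nu(B) = 5.
  (mu x nu)(A x B) = 7 * 5 = 35.

35


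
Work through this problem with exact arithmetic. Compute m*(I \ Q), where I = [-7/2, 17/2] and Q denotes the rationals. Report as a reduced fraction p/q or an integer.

The interval I = [-7/2, 17/2] has m(I) = 17/2 - (-7/2) = 12 (endpoints are measure-zero, so open/closed/half-open agree). Write I = (I cap Q) u (I \ Q). The rationals in I are countable, so m*(I cap Q) = 0 (cover each rational by intervals whose total length is arbitrarily small). By countable subadditivity m*(I) <= m*(I cap Q) + m*(I \ Q), hence m*(I \ Q) >= m(I) = 12. The reverse inequality m*(I \ Q) <= m*(I) = 12 is trivial since (I \ Q) is a subset of I. Therefore m*(I \ Q) = 12.

12


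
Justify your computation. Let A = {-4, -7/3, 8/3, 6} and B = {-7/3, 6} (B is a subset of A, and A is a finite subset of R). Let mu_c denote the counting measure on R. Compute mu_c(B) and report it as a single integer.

Counting measure assigns mu_c(E) = |E| (number of elements) when E is finite.
B has 2 element(s), so mu_c(B) = 2.

2


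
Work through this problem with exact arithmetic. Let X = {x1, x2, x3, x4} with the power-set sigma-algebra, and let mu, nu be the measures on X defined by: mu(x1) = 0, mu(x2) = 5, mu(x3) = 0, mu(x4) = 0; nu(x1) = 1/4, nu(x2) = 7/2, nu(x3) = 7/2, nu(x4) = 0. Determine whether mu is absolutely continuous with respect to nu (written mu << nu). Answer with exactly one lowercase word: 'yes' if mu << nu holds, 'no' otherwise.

mu << nu means: every nu-null measurable set is also mu-null; equivalently, for every atom x, if nu({x}) = 0 then mu({x}) = 0.
Checking each atom:
  x1: nu = 1/4 > 0 -> no constraint.
  x2: nu = 7/2 > 0 -> no constraint.
  x3: nu = 7/2 > 0 -> no constraint.
  x4: nu = 0, mu = 0 -> consistent with mu << nu.
No atom violates the condition. Therefore mu << nu.

yes


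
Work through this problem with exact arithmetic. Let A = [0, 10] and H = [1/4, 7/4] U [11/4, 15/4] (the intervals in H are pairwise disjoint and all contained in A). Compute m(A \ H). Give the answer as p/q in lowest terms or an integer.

The ambient interval has length m(A) = 10 - 0 = 10.
Since the holes are disjoint and sit inside A, by finite additivity
  m(H) = sum_i (b_i - a_i), and m(A \ H) = m(A) - m(H).
Computing the hole measures:
  m(H_1) = 7/4 - 1/4 = 3/2.
  m(H_2) = 15/4 - 11/4 = 1.
Summed: m(H) = 3/2 + 1 = 5/2.
So m(A \ H) = 10 - 5/2 = 15/2.

15/2


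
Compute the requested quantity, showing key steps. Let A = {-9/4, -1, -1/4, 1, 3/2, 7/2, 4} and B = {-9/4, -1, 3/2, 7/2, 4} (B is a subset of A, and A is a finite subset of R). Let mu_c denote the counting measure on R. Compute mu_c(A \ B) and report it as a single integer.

Counting measure assigns mu_c(E) = |E| (number of elements) when E is finite. For B subset A, A \ B is the set of elements of A not in B, so |A \ B| = |A| - |B|.
|A| = 7, |B| = 5, so mu_c(A \ B) = 7 - 5 = 2.

2


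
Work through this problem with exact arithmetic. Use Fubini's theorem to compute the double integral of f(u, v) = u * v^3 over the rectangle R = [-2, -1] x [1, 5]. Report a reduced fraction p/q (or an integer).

f(u, v) is a tensor product of a function of u and a function of v, and both factors are bounded continuous (hence Lebesgue integrable) on the rectangle, so Fubini's theorem applies:
  integral_R f d(m x m) = (integral_a1^b1 u du) * (integral_a2^b2 v^3 dv).
Inner integral in u: integral_{-2}^{-1} u du = ((-1)^2 - (-2)^2)/2
  = -3/2.
Inner integral in v: integral_{1}^{5} v^3 dv = (5^4 - 1^4)/4
  = 156.
Product: (-3/2) * (156) = -234.

-234


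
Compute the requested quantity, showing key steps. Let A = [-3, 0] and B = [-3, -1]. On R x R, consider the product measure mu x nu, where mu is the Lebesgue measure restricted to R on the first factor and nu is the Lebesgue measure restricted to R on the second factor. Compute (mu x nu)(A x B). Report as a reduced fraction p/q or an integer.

For a measurable rectangle A x B, the product measure satisfies
  (mu x nu)(A x B) = mu(A) * nu(B).
  mu(A) = 3.
  nu(B) = 2.
  (mu x nu)(A x B) = 3 * 2 = 6.

6


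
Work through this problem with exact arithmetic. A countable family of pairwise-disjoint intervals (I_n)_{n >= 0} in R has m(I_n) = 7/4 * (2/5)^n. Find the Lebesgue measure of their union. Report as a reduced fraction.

By countable additivity of the Lebesgue measure on pairwise disjoint measurable sets,
  m(union_{n >= 0} I_n) = sum_{n >= 0} m(I_n) = sum_{n >= 0} a * r^n,
  with a = 7/4 and r = 2/5.
Since 0 < r = 2/5 < 1, the geometric series converges:
  sum_{n >= 0} a * r^n = a / (1 - r).
  = 7/4 / (1 - 2/5)
  = 7/4 / (3/5)
  = 35/12.

35/12


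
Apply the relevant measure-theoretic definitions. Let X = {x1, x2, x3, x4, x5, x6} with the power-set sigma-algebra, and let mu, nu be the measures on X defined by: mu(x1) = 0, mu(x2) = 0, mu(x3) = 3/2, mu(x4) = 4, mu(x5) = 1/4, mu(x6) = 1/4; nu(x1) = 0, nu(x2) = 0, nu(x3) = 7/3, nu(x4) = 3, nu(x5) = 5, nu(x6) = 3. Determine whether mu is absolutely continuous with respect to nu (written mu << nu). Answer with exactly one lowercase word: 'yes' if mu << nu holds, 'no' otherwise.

mu << nu means: every nu-null measurable set is also mu-null; equivalently, for every atom x, if nu({x}) = 0 then mu({x}) = 0.
Checking each atom:
  x1: nu = 0, mu = 0 -> consistent with mu << nu.
  x2: nu = 0, mu = 0 -> consistent with mu << nu.
  x3: nu = 7/3 > 0 -> no constraint.
  x4: nu = 3 > 0 -> no constraint.
  x5: nu = 5 > 0 -> no constraint.
  x6: nu = 3 > 0 -> no constraint.
No atom violates the condition. Therefore mu << nu.

yes


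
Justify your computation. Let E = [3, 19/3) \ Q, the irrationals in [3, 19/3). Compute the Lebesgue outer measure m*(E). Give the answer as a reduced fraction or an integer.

The interval I = [3, 19/3) has m(I) = 19/3 - 3 = 10/3 (endpoints are measure-zero, so open/closed/half-open agree). Write I = (I cap Q) u (I \ Q). The rationals in I are countable, so m*(I cap Q) = 0 (cover each rational by intervals whose total length is arbitrarily small). By countable subadditivity m*(I) <= m*(I cap Q) + m*(I \ Q), hence m*(I \ Q) >= m(I) = 10/3. The reverse inequality m*(I \ Q) <= m*(I) = 10/3 is trivial since (I \ Q) is a subset of I. Therefore m*(I \ Q) = 10/3.

10/3


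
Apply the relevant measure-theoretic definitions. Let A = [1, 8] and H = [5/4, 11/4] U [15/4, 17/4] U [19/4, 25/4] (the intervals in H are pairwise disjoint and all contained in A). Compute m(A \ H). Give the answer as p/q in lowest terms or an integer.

The ambient interval has length m(A) = 8 - 1 = 7.
Since the holes are disjoint and sit inside A, by finite additivity
  m(H) = sum_i (b_i - a_i), and m(A \ H) = m(A) - m(H).
Computing the hole measures:
  m(H_1) = 11/4 - 5/4 = 3/2.
  m(H_2) = 17/4 - 15/4 = 1/2.
  m(H_3) = 25/4 - 19/4 = 3/2.
Summed: m(H) = 3/2 + 1/2 + 3/2 = 7/2.
So m(A \ H) = 7 - 7/2 = 7/2.

7/2


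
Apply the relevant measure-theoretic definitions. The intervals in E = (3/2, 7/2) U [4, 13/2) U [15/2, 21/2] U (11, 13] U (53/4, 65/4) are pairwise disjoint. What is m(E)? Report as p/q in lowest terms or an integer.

For pairwise disjoint intervals, m(union_i I_i) = sum_i m(I_i),
and m is invariant under swapping open/closed endpoints (single points have measure 0).
So m(E) = sum_i (b_i - a_i).
  I_1 has length 7/2 - 3/2 = 2.
  I_2 has length 13/2 - 4 = 5/2.
  I_3 has length 21/2 - 15/2 = 3.
  I_4 has length 13 - 11 = 2.
  I_5 has length 65/4 - 53/4 = 3.
Summing:
  m(E) = 2 + 5/2 + 3 + 2 + 3 = 25/2.

25/2
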